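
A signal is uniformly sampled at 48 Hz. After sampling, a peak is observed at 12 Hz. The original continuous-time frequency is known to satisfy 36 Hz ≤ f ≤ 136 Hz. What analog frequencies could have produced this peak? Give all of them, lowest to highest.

Frequencies that alias to 12 Hz are k·fs ± 12 Hz for integer k ≥ 0.
k=0: 12 Hz.
k=1: 36 Hz, 60 Hz.
k=2: 84 Hz, 108 Hz.
k=3: 132 Hz, 156 Hz.
k=4: 180 Hz, 204 Hz.
Within [36 Hz, 136 Hz]: 36 Hz, 60 Hz, 84 Hz, 108 Hz, 132 Hz.

36 Hz, 60 Hz, 84 Hz, 108 Hz, 132 Hz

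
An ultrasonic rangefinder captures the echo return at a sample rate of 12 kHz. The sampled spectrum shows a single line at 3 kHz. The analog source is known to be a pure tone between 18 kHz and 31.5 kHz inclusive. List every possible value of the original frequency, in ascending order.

21 kHz, 27 kHz

Frequencies that alias to 3 kHz are k·fs ± 3 kHz for integer k ≥ 0.
k=0: 3 kHz.
k=1: 9 kHz, 15 kHz.
k=2: 21 kHz, 27 kHz.
k=3: 33 kHz, 39 kHz.
Within [18 kHz, 31.5 kHz]: 21 kHz, 27 kHz.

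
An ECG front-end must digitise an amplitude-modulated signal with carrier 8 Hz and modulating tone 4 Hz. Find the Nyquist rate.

24 Hz

AM sidebands sit at fc ± fm = 4 Hz and 12 Hz.
Highest-frequency component: 12 Hz.
Nyquist rate = 2 × 12 Hz = 24 Hz.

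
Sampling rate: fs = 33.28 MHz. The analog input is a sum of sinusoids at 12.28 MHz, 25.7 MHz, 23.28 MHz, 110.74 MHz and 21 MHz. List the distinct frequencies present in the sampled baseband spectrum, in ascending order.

7.58 MHz, 10 MHz, 10.9 MHz, 12.28 MHz

fs/2 = 16.64 MHz.
12.28 MHz ≤ fs/2 = 16.64 MHz, passes unchanged.
25.7 MHz > fs/2 = 16.64 MHz, folds to fs − 25.7 MHz = 7.58 MHz.
23.28 MHz > fs/2 = 16.64 MHz, folds to fs − 23.28 MHz = 10 MHz.
110.74 MHz mod fs = 10.9 MHz.
10.9 MHz ≤ fs/2 = 16.64 MHz, appears at 10.9 MHz.
21 MHz > fs/2 = 16.64 MHz, folds to fs − 21 MHz = 12.28 MHz.
Distinct values: {7.58 MHz, 10 MHz, 10.9 MHz, 12.28 MHz}.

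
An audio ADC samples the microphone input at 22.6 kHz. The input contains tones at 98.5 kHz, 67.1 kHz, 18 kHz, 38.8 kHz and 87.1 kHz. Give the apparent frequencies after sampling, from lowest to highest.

0.7 kHz, 3.3 kHz, 4.6 kHz, 6.4 kHz, 8.1 kHz

fs/2 = 11.3 kHz.
98.5 kHz mod fs = 8.1 kHz.
8.1 kHz ≤ fs/2 = 11.3 kHz, appears at 8.1 kHz.
67.1 kHz mod fs = 21.9 kHz.
21.9 kHz > fs/2 = 11.3 kHz, folds to fs − 21.9 kHz = 0.7 kHz.
18 kHz > fs/2 = 11.3 kHz, folds to fs − 18 kHz = 4.6 kHz.
38.8 kHz mod fs = 16.2 kHz.
16.2 kHz > fs/2 = 11.3 kHz, folds to fs − 16.2 kHz = 6.4 kHz.
87.1 kHz mod fs = 19.3 kHz.
19.3 kHz > fs/2 = 11.3 kHz, folds to fs − 19.3 kHz = 3.3 kHz.
Distinct values: {0.7 kHz, 3.3 kHz, 4.6 kHz, 6.4 kHz, 8.1 kHz}.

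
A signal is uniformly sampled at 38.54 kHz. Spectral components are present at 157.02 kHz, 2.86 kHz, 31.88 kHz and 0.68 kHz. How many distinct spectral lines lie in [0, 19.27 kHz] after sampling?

3

fs/2 = 19.27 kHz.
157.02 kHz mod fs = 2.86 kHz.
2.86 kHz ≤ fs/2 = 19.27 kHz, appears at 2.86 kHz.
2.86 kHz ≤ fs/2 = 19.27 kHz, passes unchanged.
31.88 kHz > fs/2 = 19.27 kHz, folds to fs − 31.88 kHz = 6.66 kHz.
0.68 kHz ≤ fs/2 = 19.27 kHz, passes unchanged.
Distinct values: {0.68 kHz, 2.86 kHz, 6.66 kHz} → 3.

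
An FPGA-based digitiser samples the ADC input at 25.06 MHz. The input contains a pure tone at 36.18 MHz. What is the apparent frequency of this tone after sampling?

11.12 MHz

36.18 MHz mod fs = 11.12 MHz.
11.12 MHz ≤ fs/2 = 12.53 MHz, appears at 11.12 MHz.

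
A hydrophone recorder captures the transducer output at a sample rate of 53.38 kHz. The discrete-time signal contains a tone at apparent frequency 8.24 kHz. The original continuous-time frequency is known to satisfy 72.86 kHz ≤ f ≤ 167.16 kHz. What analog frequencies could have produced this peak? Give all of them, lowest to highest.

Frequencies that alias to 8.24 kHz are k·fs ± 8.24 kHz for integer k ≥ 0.
k=0: 8.24 kHz.
k=1: 45.14 kHz, 61.62 kHz.
k=2: 98.52 kHz, 115 kHz.
k=3: 151.9 kHz, 168.38 kHz.
k=4: 205.28 kHz, 221.76 kHz.
Within [72.86 kHz, 167.16 kHz]: 98.52 kHz, 115 kHz, 151.9 kHz.

98.52 kHz, 115 kHz, 151.9 kHz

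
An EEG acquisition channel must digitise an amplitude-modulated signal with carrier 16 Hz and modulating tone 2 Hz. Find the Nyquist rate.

36 Hz

AM sidebands sit at fc ± fm = 14 Hz and 18 Hz.
Highest-frequency component: 18 Hz.
Nyquist rate = 2 × 18 Hz = 36 Hz.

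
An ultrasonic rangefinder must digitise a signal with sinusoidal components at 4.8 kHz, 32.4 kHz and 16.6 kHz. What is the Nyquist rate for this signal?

Highest-frequency component: 32.4 kHz.
Nyquist rate = 2 × 32.4 kHz = 64.8 kHz.

64.8 kHz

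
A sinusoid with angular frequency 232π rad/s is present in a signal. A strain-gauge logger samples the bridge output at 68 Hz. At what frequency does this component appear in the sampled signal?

20 Hz

ω = 232π rad/s → f = ω/(2π) = 116 Hz.
116 Hz mod fs = 48 Hz.
48 Hz > fs/2 = 34 Hz, folds to fs − 48 Hz = 20 Hz.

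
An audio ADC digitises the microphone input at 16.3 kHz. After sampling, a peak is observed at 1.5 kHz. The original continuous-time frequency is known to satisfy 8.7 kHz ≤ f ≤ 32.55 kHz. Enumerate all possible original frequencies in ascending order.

14.8 kHz, 17.8 kHz, 31.1 kHz

Frequencies that alias to 1.5 kHz are k·fs ± 1.5 kHz for integer k ≥ 0.
k=0: 1.5 kHz.
k=1: 14.8 kHz, 17.8 kHz.
k=2: 31.1 kHz, 34.1 kHz.
k=3: 47.4 kHz, 50.4 kHz.
Within [8.7 kHz, 32.55 kHz]: 14.8 kHz, 17.8 kHz, 31.1 kHz.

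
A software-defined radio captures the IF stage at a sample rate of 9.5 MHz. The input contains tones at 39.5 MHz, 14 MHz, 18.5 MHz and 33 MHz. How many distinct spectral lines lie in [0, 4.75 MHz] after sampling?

fs/2 = 4.75 MHz.
39.5 MHz mod fs = 1.5 MHz.
1.5 MHz ≤ fs/2 = 4.75 MHz, appears at 1.5 MHz.
14 MHz mod fs = 4.5 MHz.
4.5 MHz ≤ fs/2 = 4.75 MHz, appears at 4.5 MHz.
18.5 MHz mod fs = 9 MHz.
9 MHz > fs/2 = 4.75 MHz, folds to fs − 9 MHz = 0.5 MHz.
33 MHz mod fs = 4.5 MHz.
4.5 MHz ≤ fs/2 = 4.75 MHz, appears at 4.5 MHz.
Distinct values: {0.5 MHz, 1.5 MHz, 4.5 MHz} → 3.

3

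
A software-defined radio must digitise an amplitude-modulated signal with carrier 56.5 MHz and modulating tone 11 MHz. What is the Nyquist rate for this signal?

135 MHz

AM sidebands sit at fc ± fm = 45.5 MHz and 67.5 MHz.
Highest-frequency component: 67.5 MHz.
Nyquist rate = 2 × 67.5 MHz = 135 MHz.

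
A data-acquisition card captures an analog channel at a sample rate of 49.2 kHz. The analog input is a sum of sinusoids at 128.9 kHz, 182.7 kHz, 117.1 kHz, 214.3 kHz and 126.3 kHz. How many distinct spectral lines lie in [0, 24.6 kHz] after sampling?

4

fs/2 = 24.6 kHz.
128.9 kHz mod fs = 30.5 kHz.
30.5 kHz > fs/2 = 24.6 kHz, folds to fs − 30.5 kHz = 18.7 kHz.
182.7 kHz mod fs = 35.1 kHz.
35.1 kHz > fs/2 = 24.6 kHz, folds to fs − 35.1 kHz = 14.1 kHz.
117.1 kHz mod fs = 18.7 kHz.
18.7 kHz ≤ fs/2 = 24.6 kHz, appears at 18.7 kHz.
214.3 kHz mod fs = 17.5 kHz.
17.5 kHz ≤ fs/2 = 24.6 kHz, appears at 17.5 kHz.
126.3 kHz mod fs = 27.9 kHz.
27.9 kHz > fs/2 = 24.6 kHz, folds to fs − 27.9 kHz = 21.3 kHz.
Distinct values: {14.1 kHz, 17.5 kHz, 18.7 kHz, 21.3 kHz} → 4.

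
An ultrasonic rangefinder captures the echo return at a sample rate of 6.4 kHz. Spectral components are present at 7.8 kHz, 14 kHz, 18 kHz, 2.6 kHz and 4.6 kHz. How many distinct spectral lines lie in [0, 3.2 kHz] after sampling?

fs/2 = 3.2 kHz.
7.8 kHz mod fs = 1.4 kHz.
1.4 kHz ≤ fs/2 = 3.2 kHz, appears at 1.4 kHz.
14 kHz mod fs = 1.2 kHz.
1.2 kHz ≤ fs/2 = 3.2 kHz, appears at 1.2 kHz.
18 kHz mod fs = 5.2 kHz.
5.2 kHz > fs/2 = 3.2 kHz, folds to fs − 5.2 kHz = 1.2 kHz.
2.6 kHz ≤ fs/2 = 3.2 kHz, passes unchanged.
4.6 kHz > fs/2 = 3.2 kHz, folds to fs − 4.6 kHz = 1.8 kHz.
Distinct values: {1.2 kHz, 1.4 kHz, 1.8 kHz, 2.6 kHz} → 4.

4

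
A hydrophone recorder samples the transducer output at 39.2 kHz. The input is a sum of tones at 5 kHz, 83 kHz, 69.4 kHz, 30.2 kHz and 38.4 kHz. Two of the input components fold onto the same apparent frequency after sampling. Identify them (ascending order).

fs/2 = 19.6 kHz.
5 kHz ≤ fs/2 = 19.6 kHz, passes unchanged.
83 kHz mod fs = 4.6 kHz.
4.6 kHz ≤ fs/2 = 19.6 kHz, appears at 4.6 kHz.
69.4 kHz mod fs = 30.2 kHz.
30.2 kHz > fs/2 = 19.6 kHz, folds to fs − 30.2 kHz = 9 kHz.
30.2 kHz > fs/2 = 19.6 kHz, folds to fs − 30.2 kHz = 9 kHz.
38.4 kHz > fs/2 = 19.6 kHz, folds to fs − 38.4 kHz = 0.8 kHz.
30.2 kHz and 69.4 kHz both map to 9 kHz.

30.2 kHz, 69.4 kHz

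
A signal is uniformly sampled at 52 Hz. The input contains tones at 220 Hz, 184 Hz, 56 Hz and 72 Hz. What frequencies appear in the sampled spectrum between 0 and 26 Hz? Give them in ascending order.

4 Hz, 12 Hz, 20 Hz, 24 Hz

fs/2 = 26 Hz.
220 Hz mod fs = 12 Hz.
12 Hz ≤ fs/2 = 26 Hz, appears at 12 Hz.
184 Hz mod fs = 28 Hz.
28 Hz > fs/2 = 26 Hz, folds to fs − 28 Hz = 24 Hz.
56 Hz mod fs = 4 Hz.
4 Hz ≤ fs/2 = 26 Hz, appears at 4 Hz.
72 Hz mod fs = 20 Hz.
20 Hz ≤ fs/2 = 26 Hz, appears at 20 Hz.
Distinct values: {4 Hz, 12 Hz, 20 Hz, 24 Hz}.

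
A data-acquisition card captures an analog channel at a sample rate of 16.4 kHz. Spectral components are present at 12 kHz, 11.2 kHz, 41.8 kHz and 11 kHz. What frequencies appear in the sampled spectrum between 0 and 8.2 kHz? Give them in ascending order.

4.4 kHz, 5.2 kHz, 5.4 kHz, 7.4 kHz

fs/2 = 8.2 kHz.
12 kHz > fs/2 = 8.2 kHz, folds to fs − 12 kHz = 4.4 kHz.
11.2 kHz > fs/2 = 8.2 kHz, folds to fs − 11.2 kHz = 5.2 kHz.
41.8 kHz mod fs = 9 kHz.
9 kHz > fs/2 = 8.2 kHz, folds to fs − 9 kHz = 7.4 kHz.
11 kHz > fs/2 = 8.2 kHz, folds to fs − 11 kHz = 5.4 kHz.
Distinct values: {4.4 kHz, 5.2 kHz, 5.4 kHz, 7.4 kHz}.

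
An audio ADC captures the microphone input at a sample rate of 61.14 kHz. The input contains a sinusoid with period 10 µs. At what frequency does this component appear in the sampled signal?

T = 10 µs → f = 1/T = 100 kHz.
100 kHz mod fs = 38.86 kHz.
38.86 kHz > fs/2 = 30.57 kHz, folds to fs − 38.86 kHz = 22.28 kHz.

22.28 kHz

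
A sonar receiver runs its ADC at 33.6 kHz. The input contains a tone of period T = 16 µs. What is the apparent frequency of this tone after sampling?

T = 16 µs → f = 1/T = 62.5 kHz.
62.5 kHz mod fs = 28.9 kHz.
28.9 kHz > fs/2 = 16.8 kHz, folds to fs − 28.9 kHz = 4.7 kHz.

4.7 kHz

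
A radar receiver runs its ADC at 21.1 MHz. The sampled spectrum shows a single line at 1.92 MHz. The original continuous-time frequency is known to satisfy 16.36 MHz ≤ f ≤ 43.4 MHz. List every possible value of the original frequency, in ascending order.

19.18 MHz, 23.02 MHz, 40.28 MHz

Frequencies that alias to 1.92 MHz are k·fs ± 1.92 MHz for integer k ≥ 0.
k=0: 1.92 MHz.
k=1: 19.18 MHz, 23.02 MHz.
k=2: 40.28 MHz, 44.12 MHz.
k=3: 61.38 MHz, 65.22 MHz.
Within [16.36 MHz, 43.4 MHz]: 19.18 MHz, 23.02 MHz, 40.28 MHz.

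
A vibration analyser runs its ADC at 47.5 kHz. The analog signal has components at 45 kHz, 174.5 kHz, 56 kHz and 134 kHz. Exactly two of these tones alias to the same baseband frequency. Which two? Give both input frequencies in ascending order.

56 kHz, 134 kHz

fs/2 = 23.75 kHz.
45 kHz > fs/2 = 23.75 kHz, folds to fs − 45 kHz = 2.5 kHz.
174.5 kHz mod fs = 32 kHz.
32 kHz > fs/2 = 23.75 kHz, folds to fs − 32 kHz = 15.5 kHz.
56 kHz mod fs = 8.5 kHz.
8.5 kHz ≤ fs/2 = 23.75 kHz, appears at 8.5 kHz.
134 kHz mod fs = 39 kHz.
39 kHz > fs/2 = 23.75 kHz, folds to fs − 39 kHz = 8.5 kHz.
56 kHz and 134 kHz both map to 8.5 kHz.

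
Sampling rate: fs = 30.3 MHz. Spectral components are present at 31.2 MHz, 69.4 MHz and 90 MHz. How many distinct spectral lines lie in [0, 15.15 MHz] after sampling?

2

fs/2 = 15.15 MHz.
31.2 MHz mod fs = 0.9 MHz.
0.9 MHz ≤ fs/2 = 15.15 MHz, appears at 0.9 MHz.
69.4 MHz mod fs = 8.8 MHz.
8.8 MHz ≤ fs/2 = 15.15 MHz, appears at 8.8 MHz.
90 MHz mod fs = 29.4 MHz.
29.4 MHz > fs/2 = 15.15 MHz, folds to fs − 29.4 MHz = 0.9 MHz.
Distinct values: {0.9 MHz, 8.8 MHz} → 2.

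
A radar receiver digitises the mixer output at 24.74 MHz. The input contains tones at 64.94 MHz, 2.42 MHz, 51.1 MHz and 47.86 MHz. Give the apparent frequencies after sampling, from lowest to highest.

fs/2 = 12.37 MHz.
64.94 MHz mod fs = 15.46 MHz.
15.46 MHz > fs/2 = 12.37 MHz, folds to fs − 15.46 MHz = 9.28 MHz.
2.42 MHz ≤ fs/2 = 12.37 MHz, passes unchanged.
51.1 MHz mod fs = 1.62 MHz.
1.62 MHz ≤ fs/2 = 12.37 MHz, appears at 1.62 MHz.
47.86 MHz mod fs = 23.12 MHz.
23.12 MHz > fs/2 = 12.37 MHz, folds to fs − 23.12 MHz = 1.62 MHz.
Distinct values: {1.62 MHz, 2.42 MHz, 9.28 MHz}.

1.62 MHz, 2.42 MHz, 9.28 MHz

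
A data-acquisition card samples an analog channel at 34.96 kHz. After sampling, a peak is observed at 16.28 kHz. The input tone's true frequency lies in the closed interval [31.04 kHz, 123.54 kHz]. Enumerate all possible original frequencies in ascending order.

51.24 kHz, 53.64 kHz, 86.2 kHz, 88.6 kHz, 121.16 kHz

Frequencies that alias to 16.28 kHz are k·fs ± 16.28 kHz for integer k ≥ 0.
k=0: 16.28 kHz.
k=1: 18.68 kHz, 51.24 kHz.
k=2: 53.64 kHz, 86.2 kHz.
k=3: 88.6 kHz, 121.16 kHz.
k=4: 123.56 kHz, 156.12 kHz.
Within [31.04 kHz, 123.54 kHz]: 51.24 kHz, 53.64 kHz, 86.2 kHz, 88.6 kHz, 121.16 kHz.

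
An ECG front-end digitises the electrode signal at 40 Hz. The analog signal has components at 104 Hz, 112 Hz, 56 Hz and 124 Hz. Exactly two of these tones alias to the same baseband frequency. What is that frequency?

16 Hz

fs/2 = 20 Hz.
104 Hz mod fs = 24 Hz.
24 Hz > fs/2 = 20 Hz, folds to fs − 24 Hz = 16 Hz.
112 Hz mod fs = 32 Hz.
32 Hz > fs/2 = 20 Hz, folds to fs − 32 Hz = 8 Hz.
56 Hz mod fs = 16 Hz.
16 Hz ≤ fs/2 = 20 Hz, appears at 16 Hz.
124 Hz mod fs = 4 Hz.
4 Hz ≤ fs/2 = 20 Hz, appears at 4 Hz.
56 Hz and 104 Hz both map to 16 Hz.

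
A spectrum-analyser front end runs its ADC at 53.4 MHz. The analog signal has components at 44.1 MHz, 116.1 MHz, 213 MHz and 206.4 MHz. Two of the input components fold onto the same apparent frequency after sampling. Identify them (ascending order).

fs/2 = 26.7 MHz.
44.1 MHz > fs/2 = 26.7 MHz, folds to fs − 44.1 MHz = 9.3 MHz.
116.1 MHz mod fs = 9.3 MHz.
9.3 MHz ≤ fs/2 = 26.7 MHz, appears at 9.3 MHz.
213 MHz mod fs = 52.8 MHz.
52.8 MHz > fs/2 = 26.7 MHz, folds to fs − 52.8 MHz = 0.6 MHz.
206.4 MHz mod fs = 46.2 MHz.
46.2 MHz > fs/2 = 26.7 MHz, folds to fs − 46.2 MHz = 7.2 MHz.
44.1 MHz and 116.1 MHz both map to 9.3 MHz.

44.1 MHz, 116.1 MHz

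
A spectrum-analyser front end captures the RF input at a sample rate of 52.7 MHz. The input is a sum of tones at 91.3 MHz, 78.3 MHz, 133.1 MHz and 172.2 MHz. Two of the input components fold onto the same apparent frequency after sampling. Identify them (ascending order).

fs/2 = 26.35 MHz.
91.3 MHz mod fs = 38.6 MHz.
38.6 MHz > fs/2 = 26.35 MHz, folds to fs − 38.6 MHz = 14.1 MHz.
78.3 MHz mod fs = 25.6 MHz.
25.6 MHz ≤ fs/2 = 26.35 MHz, appears at 25.6 MHz.
133.1 MHz mod fs = 27.7 MHz.
27.7 MHz > fs/2 = 26.35 MHz, folds to fs − 27.7 MHz = 25 MHz.
172.2 MHz mod fs = 14.1 MHz.
14.1 MHz ≤ fs/2 = 26.35 MHz, appears at 14.1 MHz.
91.3 MHz and 172.2 MHz both map to 14.1 MHz.

91.3 MHz, 172.2 MHz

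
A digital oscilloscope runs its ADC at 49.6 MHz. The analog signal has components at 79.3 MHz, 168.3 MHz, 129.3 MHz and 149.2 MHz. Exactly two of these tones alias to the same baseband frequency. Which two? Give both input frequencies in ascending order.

129.3 MHz, 168.3 MHz

fs/2 = 24.8 MHz.
79.3 MHz mod fs = 29.7 MHz.
29.7 MHz > fs/2 = 24.8 MHz, folds to fs − 29.7 MHz = 19.9 MHz.
168.3 MHz mod fs = 19.5 MHz.
19.5 MHz ≤ fs/2 = 24.8 MHz, appears at 19.5 MHz.
129.3 MHz mod fs = 30.1 MHz.
30.1 MHz > fs/2 = 24.8 MHz, folds to fs − 30.1 MHz = 19.5 MHz.
149.2 MHz mod fs = 0.4 MHz.
0.4 MHz ≤ fs/2 = 24.8 MHz, appears at 0.4 MHz.
129.3 MHz and 168.3 MHz both map to 19.5 MHz.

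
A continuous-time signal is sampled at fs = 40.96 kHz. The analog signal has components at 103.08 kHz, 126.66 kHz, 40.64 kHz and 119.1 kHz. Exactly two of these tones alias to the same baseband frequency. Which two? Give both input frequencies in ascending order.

119.1 kHz, 126.66 kHz

fs/2 = 20.48 kHz.
103.08 kHz mod fs = 21.16 kHz.
21.16 kHz > fs/2 = 20.48 kHz, folds to fs − 21.16 kHz = 19.8 kHz.
126.66 kHz mod fs = 3.78 kHz.
3.78 kHz ≤ fs/2 = 20.48 kHz, appears at 3.78 kHz.
40.64 kHz > fs/2 = 20.48 kHz, folds to fs − 40.64 kHz = 0.32 kHz.
119.1 kHz mod fs = 37.18 kHz.
37.18 kHz > fs/2 = 20.48 kHz, folds to fs − 37.18 kHz = 3.78 kHz.
119.1 kHz and 126.66 kHz both map to 3.78 kHz.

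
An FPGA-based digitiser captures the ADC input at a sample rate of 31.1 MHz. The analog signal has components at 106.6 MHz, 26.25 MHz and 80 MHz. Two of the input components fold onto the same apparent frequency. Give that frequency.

13.3 MHz

fs/2 = 15.55 MHz.
106.6 MHz mod fs = 13.3 MHz.
13.3 MHz ≤ fs/2 = 15.55 MHz, appears at 13.3 MHz.
26.25 MHz > fs/2 = 15.55 MHz, folds to fs − 26.25 MHz = 4.85 MHz.
80 MHz mod fs = 17.8 MHz.
17.8 MHz > fs/2 = 15.55 MHz, folds to fs − 17.8 MHz = 13.3 MHz.
80 MHz and 106.6 MHz both map to 13.3 MHz.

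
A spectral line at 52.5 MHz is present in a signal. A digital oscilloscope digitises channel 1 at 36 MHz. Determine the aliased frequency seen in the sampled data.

52.5 MHz mod fs = 16.5 MHz.
16.5 MHz ≤ fs/2 = 18 MHz, appears at 16.5 MHz.

16.5 MHz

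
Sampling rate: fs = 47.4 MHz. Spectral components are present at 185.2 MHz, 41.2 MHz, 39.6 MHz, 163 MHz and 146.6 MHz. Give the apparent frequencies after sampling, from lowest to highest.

4.4 MHz, 6.2 MHz, 7.8 MHz, 20.8 MHz

fs/2 = 23.7 MHz.
185.2 MHz mod fs = 43 MHz.
43 MHz > fs/2 = 23.7 MHz, folds to fs − 43 MHz = 4.4 MHz.
41.2 MHz > fs/2 = 23.7 MHz, folds to fs − 41.2 MHz = 6.2 MHz.
39.6 MHz > fs/2 = 23.7 MHz, folds to fs − 39.6 MHz = 7.8 MHz.
163 MHz mod fs = 20.8 MHz.
20.8 MHz ≤ fs/2 = 23.7 MHz, appears at 20.8 MHz.
146.6 MHz mod fs = 4.4 MHz.
4.4 MHz ≤ fs/2 = 23.7 MHz, appears at 4.4 MHz.
Distinct values: {4.4 MHz, 6.2 MHz, 7.8 MHz, 20.8 MHz}.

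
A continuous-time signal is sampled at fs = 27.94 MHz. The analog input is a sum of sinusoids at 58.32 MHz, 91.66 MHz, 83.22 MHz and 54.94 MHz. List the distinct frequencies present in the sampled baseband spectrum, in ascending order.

0.6 MHz, 0.94 MHz, 2.44 MHz, 7.84 MHz

fs/2 = 13.97 MHz.
58.32 MHz mod fs = 2.44 MHz.
2.44 MHz ≤ fs/2 = 13.97 MHz, appears at 2.44 MHz.
91.66 MHz mod fs = 7.84 MHz.
7.84 MHz ≤ fs/2 = 13.97 MHz, appears at 7.84 MHz.
83.22 MHz mod fs = 27.34 MHz.
27.34 MHz > fs/2 = 13.97 MHz, folds to fs − 27.34 MHz = 0.6 MHz.
54.94 MHz mod fs = 27 MHz.
27 MHz > fs/2 = 13.97 MHz, folds to fs − 27 MHz = 0.94 MHz.
Distinct values: {0.6 MHz, 0.94 MHz, 2.44 MHz, 7.84 MHz}.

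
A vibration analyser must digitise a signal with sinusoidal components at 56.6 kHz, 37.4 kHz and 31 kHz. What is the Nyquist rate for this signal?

113.2 kHz

Highest-frequency component: 56.6 kHz.
Nyquist rate = 2 × 56.6 kHz = 113.2 kHz.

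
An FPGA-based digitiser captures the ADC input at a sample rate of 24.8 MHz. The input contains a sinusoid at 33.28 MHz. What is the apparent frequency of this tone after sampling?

8.48 MHz

33.28 MHz mod fs = 8.48 MHz.
8.48 MHz ≤ fs/2 = 12.4 MHz, appears at 8.48 MHz.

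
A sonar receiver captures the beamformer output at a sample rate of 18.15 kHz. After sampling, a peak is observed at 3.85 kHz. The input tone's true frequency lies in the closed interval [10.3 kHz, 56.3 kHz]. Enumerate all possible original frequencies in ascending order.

14.3 kHz, 22 kHz, 32.45 kHz, 40.15 kHz, 50.6 kHz

Frequencies that alias to 3.85 kHz are k·fs ± 3.85 kHz for integer k ≥ 0.
k=0: 3.85 kHz.
k=1: 14.3 kHz, 22 kHz.
k=2: 32.45 kHz, 40.15 kHz.
k=3: 50.6 kHz, 58.3 kHz.
k=4: 68.75 kHz, 76.45 kHz.
Within [10.3 kHz, 56.3 kHz]: 14.3 kHz, 22 kHz, 32.45 kHz, 40.15 kHz, 50.6 kHz.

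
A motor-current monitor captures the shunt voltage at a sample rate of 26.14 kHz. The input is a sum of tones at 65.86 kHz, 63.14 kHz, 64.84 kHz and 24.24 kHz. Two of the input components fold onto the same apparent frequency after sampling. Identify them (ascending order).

fs/2 = 13.07 kHz.
65.86 kHz mod fs = 13.58 kHz.
13.58 kHz > fs/2 = 13.07 kHz, folds to fs − 13.58 kHz = 12.56 kHz.
63.14 kHz mod fs = 10.86 kHz.
10.86 kHz ≤ fs/2 = 13.07 kHz, appears at 10.86 kHz.
64.84 kHz mod fs = 12.56 kHz.
12.56 kHz ≤ fs/2 = 13.07 kHz, appears at 12.56 kHz.
24.24 kHz > fs/2 = 13.07 kHz, folds to fs − 24.24 kHz = 1.9 kHz.
64.84 kHz and 65.86 kHz both map to 12.56 kHz.

64.84 kHz, 65.86 kHz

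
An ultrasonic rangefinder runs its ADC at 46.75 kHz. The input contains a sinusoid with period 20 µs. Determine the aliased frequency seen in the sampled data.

3.25 kHz

T = 20 µs → f = 1/T = 50 kHz.
50 kHz mod fs = 3.25 kHz.
3.25 kHz ≤ fs/2 = 23.375 kHz, appears at 3.25 kHz.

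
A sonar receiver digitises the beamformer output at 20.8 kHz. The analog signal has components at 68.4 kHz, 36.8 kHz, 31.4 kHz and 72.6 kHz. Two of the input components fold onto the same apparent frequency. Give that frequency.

10.2 kHz

fs/2 = 10.4 kHz.
68.4 kHz mod fs = 6 kHz.
6 kHz ≤ fs/2 = 10.4 kHz, appears at 6 kHz.
36.8 kHz mod fs = 16 kHz.
16 kHz > fs/2 = 10.4 kHz, folds to fs − 16 kHz = 4.8 kHz.
31.4 kHz mod fs = 10.6 kHz.
10.6 kHz > fs/2 = 10.4 kHz, folds to fs − 10.6 kHz = 10.2 kHz.
72.6 kHz mod fs = 10.2 kHz.
10.2 kHz ≤ fs/2 = 10.4 kHz, appears at 10.2 kHz.
31.4 kHz and 72.6 kHz both map to 10.2 kHz.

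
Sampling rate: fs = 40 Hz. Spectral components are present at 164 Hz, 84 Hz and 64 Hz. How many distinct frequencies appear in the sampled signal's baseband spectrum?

fs/2 = 20 Hz.
164 Hz mod fs = 4 Hz.
4 Hz ≤ fs/2 = 20 Hz, appears at 4 Hz.
84 Hz mod fs = 4 Hz.
4 Hz ≤ fs/2 = 20 Hz, appears at 4 Hz.
64 Hz mod fs = 24 Hz.
24 Hz > fs/2 = 20 Hz, folds to fs − 24 Hz = 16 Hz.
Distinct values: {4 Hz, 16 Hz} → 2.

2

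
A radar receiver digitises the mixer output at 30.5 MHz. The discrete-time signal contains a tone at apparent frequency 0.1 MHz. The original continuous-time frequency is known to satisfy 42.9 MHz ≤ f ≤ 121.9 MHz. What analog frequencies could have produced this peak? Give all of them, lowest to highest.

Frequencies that alias to 0.1 MHz are k·fs ± 0.1 MHz for integer k ≥ 0.
k=0: 0.1 MHz.
k=1: 30.4 MHz, 30.6 MHz.
k=2: 60.9 MHz, 61.1 MHz.
k=3: 91.4 MHz, 91.6 MHz.
k=4: 121.9 MHz, 122.1 MHz.
k=5: 152.4 MHz, 152.6 MHz.
Within [42.9 MHz, 121.9 MHz]: 60.9 MHz, 61.1 MHz, 91.4 MHz, 91.6 MHz, 121.9 MHz.

60.9 MHz, 61.1 MHz, 91.4 MHz, 91.6 MHz, 121.9 MHz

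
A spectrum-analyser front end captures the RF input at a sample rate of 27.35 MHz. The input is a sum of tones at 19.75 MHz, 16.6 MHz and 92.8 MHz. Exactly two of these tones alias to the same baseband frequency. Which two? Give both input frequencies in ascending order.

fs/2 = 13.675 MHz.
19.75 MHz > fs/2 = 13.675 MHz, folds to fs − 19.75 MHz = 7.6 MHz.
16.6 MHz > fs/2 = 13.675 MHz, folds to fs − 16.6 MHz = 10.75 MHz.
92.8 MHz mod fs = 10.75 MHz.
10.75 MHz ≤ fs/2 = 13.675 MHz, appears at 10.75 MHz.
16.6 MHz and 92.8 MHz both map to 10.75 MHz.

16.6 MHz, 92.8 MHz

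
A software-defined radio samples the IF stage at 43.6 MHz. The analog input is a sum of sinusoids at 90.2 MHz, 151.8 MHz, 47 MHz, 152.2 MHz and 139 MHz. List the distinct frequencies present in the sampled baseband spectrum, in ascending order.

3 MHz, 3.4 MHz, 8.2 MHz, 21 MHz, 21.4 MHz

fs/2 = 21.8 MHz.
90.2 MHz mod fs = 3 MHz.
3 MHz ≤ fs/2 = 21.8 MHz, appears at 3 MHz.
151.8 MHz mod fs = 21 MHz.
21 MHz ≤ fs/2 = 21.8 MHz, appears at 21 MHz.
47 MHz mod fs = 3.4 MHz.
3.4 MHz ≤ fs/2 = 21.8 MHz, appears at 3.4 MHz.
152.2 MHz mod fs = 21.4 MHz.
21.4 MHz ≤ fs/2 = 21.8 MHz, appears at 21.4 MHz.
139 MHz mod fs = 8.2 MHz.
8.2 MHz ≤ fs/2 = 21.8 MHz, appears at 8.2 MHz.
Distinct values: {3 MHz, 3.4 MHz, 8.2 MHz, 21 MHz, 21.4 MHz}.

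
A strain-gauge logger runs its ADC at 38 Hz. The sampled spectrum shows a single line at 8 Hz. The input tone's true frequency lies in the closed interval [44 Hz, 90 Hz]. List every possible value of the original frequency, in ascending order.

Frequencies that alias to 8 Hz are k·fs ± 8 Hz for integer k ≥ 0.
k=0: 8 Hz.
k=1: 30 Hz, 46 Hz.
k=2: 68 Hz, 84 Hz.
k=3: 106 Hz, 122 Hz.
Within [44 Hz, 90 Hz]: 46 Hz, 68 Hz, 84 Hz.

46 Hz, 68 Hz, 84 Hz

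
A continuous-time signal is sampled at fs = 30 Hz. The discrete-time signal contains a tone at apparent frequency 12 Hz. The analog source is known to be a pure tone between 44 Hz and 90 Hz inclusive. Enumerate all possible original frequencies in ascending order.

48 Hz, 72 Hz, 78 Hz

Frequencies that alias to 12 Hz are k·fs ± 12 Hz for integer k ≥ 0.
k=0: 12 Hz.
k=1: 18 Hz, 42 Hz.
k=2: 48 Hz, 72 Hz.
k=3: 78 Hz, 102 Hz.
k=4: 108 Hz, 132 Hz.
Within [44 Hz, 90 Hz]: 48 Hz, 72 Hz, 78 Hz.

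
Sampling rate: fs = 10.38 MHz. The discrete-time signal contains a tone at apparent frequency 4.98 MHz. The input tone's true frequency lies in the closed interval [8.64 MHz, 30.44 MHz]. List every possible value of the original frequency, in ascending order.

Frequencies that alias to 4.98 MHz are k·fs ± 4.98 MHz for integer k ≥ 0.
k=0: 4.98 MHz.
k=1: 5.4 MHz, 15.36 MHz.
k=2: 15.78 MHz, 25.74 MHz.
k=3: 26.16 MHz, 36.12 MHz.
k=4: 36.54 MHz, 46.5 MHz.
Within [8.64 MHz, 30.44 MHz]: 15.36 MHz, 15.78 MHz, 25.74 MHz, 26.16 MHz.

15.36 MHz, 15.78 MHz, 25.74 MHz, 26.16 MHz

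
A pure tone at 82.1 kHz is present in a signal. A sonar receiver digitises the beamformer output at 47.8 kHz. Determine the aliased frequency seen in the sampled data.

82.1 kHz mod fs = 34.3 kHz.
34.3 kHz > fs/2 = 23.9 kHz, folds to fs − 34.3 kHz = 13.5 kHz.

13.5 kHz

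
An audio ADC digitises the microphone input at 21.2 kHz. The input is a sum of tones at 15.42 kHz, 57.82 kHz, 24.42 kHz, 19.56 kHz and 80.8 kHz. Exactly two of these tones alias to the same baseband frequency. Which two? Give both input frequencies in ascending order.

fs/2 = 10.6 kHz.
15.42 kHz > fs/2 = 10.6 kHz, folds to fs − 15.42 kHz = 5.78 kHz.
57.82 kHz mod fs = 15.42 kHz.
15.42 kHz > fs/2 = 10.6 kHz, folds to fs − 15.42 kHz = 5.78 kHz.
24.42 kHz mod fs = 3.22 kHz.
3.22 kHz ≤ fs/2 = 10.6 kHz, appears at 3.22 kHz.
19.56 kHz > fs/2 = 10.6 kHz, folds to fs − 19.56 kHz = 1.64 kHz.
80.8 kHz mod fs = 17.2 kHz.
17.2 kHz > fs/2 = 10.6 kHz, folds to fs − 17.2 kHz = 4 kHz.
15.42 kHz and 57.82 kHz both map to 5.78 kHz.

15.42 kHz, 57.82 kHz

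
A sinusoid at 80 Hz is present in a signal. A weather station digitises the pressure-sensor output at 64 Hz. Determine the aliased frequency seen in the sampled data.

80 Hz mod fs = 16 Hz.
16 Hz ≤ fs/2 = 32 Hz, appears at 16 Hz.

16 Hz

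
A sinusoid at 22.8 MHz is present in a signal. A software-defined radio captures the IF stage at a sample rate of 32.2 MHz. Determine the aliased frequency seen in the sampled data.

9.4 MHz

22.8 MHz > fs/2 = 16.1 MHz, folds to fs − 22.8 MHz = 9.4 MHz.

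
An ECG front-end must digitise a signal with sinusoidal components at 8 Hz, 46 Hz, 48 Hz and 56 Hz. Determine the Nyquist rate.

112 Hz

Highest-frequency component: 56 Hz.
Nyquist rate = 2 × 56 Hz = 112 Hz.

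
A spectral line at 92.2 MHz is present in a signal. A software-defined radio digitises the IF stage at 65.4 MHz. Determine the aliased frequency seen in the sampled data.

26.8 MHz

92.2 MHz mod fs = 26.8 MHz.
26.8 MHz ≤ fs/2 = 32.7 MHz, appears at 26.8 MHz.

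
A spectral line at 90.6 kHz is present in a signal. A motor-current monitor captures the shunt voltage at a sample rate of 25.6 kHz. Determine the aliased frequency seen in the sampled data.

11.8 kHz

90.6 kHz mod fs = 13.8 kHz.
13.8 kHz > fs/2 = 12.8 kHz, folds to fs − 13.8 kHz = 11.8 kHz.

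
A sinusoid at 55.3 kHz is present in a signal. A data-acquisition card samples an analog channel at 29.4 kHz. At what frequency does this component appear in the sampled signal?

3.5 kHz

55.3 kHz mod fs = 25.9 kHz.
25.9 kHz > fs/2 = 14.7 kHz, folds to fs − 25.9 kHz = 3.5 kHz.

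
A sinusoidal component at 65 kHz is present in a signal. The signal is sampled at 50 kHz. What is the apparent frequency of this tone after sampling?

15 kHz

65 kHz mod fs = 15 kHz.
15 kHz ≤ fs/2 = 25 kHz, appears at 15 kHz.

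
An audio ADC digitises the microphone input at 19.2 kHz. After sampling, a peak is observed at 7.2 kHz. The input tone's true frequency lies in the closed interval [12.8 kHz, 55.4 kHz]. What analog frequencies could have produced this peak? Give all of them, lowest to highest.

Frequencies that alias to 7.2 kHz are k·fs ± 7.2 kHz for integer k ≥ 0.
k=0: 7.2 kHz.
k=1: 12 kHz, 26.4 kHz.
k=2: 31.2 kHz, 45.6 kHz.
k=3: 50.4 kHz, 64.8 kHz.
k=4: 69.6 kHz, 84 kHz.
Within [12.8 kHz, 55.4 kHz]: 26.4 kHz, 31.2 kHz, 45.6 kHz, 50.4 kHz.

26.4 kHz, 31.2 kHz, 45.6 kHz, 50.4 kHz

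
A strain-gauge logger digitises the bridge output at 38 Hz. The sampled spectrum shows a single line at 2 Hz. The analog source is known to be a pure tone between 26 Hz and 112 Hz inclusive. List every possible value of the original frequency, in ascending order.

36 Hz, 40 Hz, 74 Hz, 78 Hz, 112 Hz

Frequencies that alias to 2 Hz are k·fs ± 2 Hz for integer k ≥ 0.
k=0: 2 Hz.
k=1: 36 Hz, 40 Hz.
k=2: 74 Hz, 78 Hz.
k=3: 112 Hz, 116 Hz.
k=4: 150 Hz, 154 Hz.
Within [26 Hz, 112 Hz]: 36 Hz, 40 Hz, 74 Hz, 78 Hz, 112 Hz.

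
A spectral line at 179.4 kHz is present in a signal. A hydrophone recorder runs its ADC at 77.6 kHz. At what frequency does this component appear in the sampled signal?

24.2 kHz

179.4 kHz mod fs = 24.2 kHz.
24.2 kHz ≤ fs/2 = 38.8 kHz, appears at 24.2 kHz.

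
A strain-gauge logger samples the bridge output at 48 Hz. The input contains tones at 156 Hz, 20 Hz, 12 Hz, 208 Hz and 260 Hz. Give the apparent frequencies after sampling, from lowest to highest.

fs/2 = 24 Hz.
156 Hz mod fs = 12 Hz.
12 Hz ≤ fs/2 = 24 Hz, appears at 12 Hz.
20 Hz ≤ fs/2 = 24 Hz, passes unchanged.
12 Hz ≤ fs/2 = 24 Hz, passes unchanged.
208 Hz mod fs = 16 Hz.
16 Hz ≤ fs/2 = 24 Hz, appears at 16 Hz.
260 Hz mod fs = 20 Hz.
20 Hz ≤ fs/2 = 24 Hz, appears at 20 Hz.
Distinct values: {12 Hz, 16 Hz, 20 Hz}.

12 Hz, 16 Hz, 20 Hz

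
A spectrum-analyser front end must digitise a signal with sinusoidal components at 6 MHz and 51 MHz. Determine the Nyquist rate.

Highest-frequency component: 51 MHz.
Nyquist rate = 2 × 51 MHz = 102 MHz.

102 MHz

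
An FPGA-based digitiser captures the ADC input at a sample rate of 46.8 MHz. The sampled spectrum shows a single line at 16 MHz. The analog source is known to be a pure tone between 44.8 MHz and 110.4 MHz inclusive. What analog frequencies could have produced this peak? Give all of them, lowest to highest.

Frequencies that alias to 16 MHz are k·fs ± 16 MHz for integer k ≥ 0.
k=0: 16 MHz.
k=1: 30.8 MHz, 62.8 MHz.
k=2: 77.6 MHz, 109.6 MHz.
k=3: 124.4 MHz, 156.4 MHz.
Within [44.8 MHz, 110.4 MHz]: 62.8 MHz, 77.6 MHz, 109.6 MHz.

62.8 MHz, 77.6 MHz, 109.6 MHz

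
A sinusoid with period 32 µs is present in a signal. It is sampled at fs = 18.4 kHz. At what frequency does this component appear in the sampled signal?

5.55 kHz

T = 32 µs → f = 1/T = 31.25 kHz.
31.25 kHz mod fs = 12.85 kHz.
12.85 kHz > fs/2 = 9.2 kHz, folds to fs − 12.85 kHz = 5.55 kHz.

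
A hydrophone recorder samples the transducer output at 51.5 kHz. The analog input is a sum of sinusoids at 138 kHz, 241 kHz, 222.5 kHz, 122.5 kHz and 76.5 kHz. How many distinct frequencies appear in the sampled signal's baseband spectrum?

fs/2 = 25.75 kHz.
138 kHz mod fs = 35 kHz.
35 kHz > fs/2 = 25.75 kHz, folds to fs − 35 kHz = 16.5 kHz.
241 kHz mod fs = 35 kHz.
35 kHz > fs/2 = 25.75 kHz, folds to fs − 35 kHz = 16.5 kHz.
222.5 kHz mod fs = 16.5 kHz.
16.5 kHz ≤ fs/2 = 25.75 kHz, appears at 16.5 kHz.
122.5 kHz mod fs = 19.5 kHz.
19.5 kHz ≤ fs/2 = 25.75 kHz, appears at 19.5 kHz.
76.5 kHz mod fs = 25 kHz.
25 kHz ≤ fs/2 = 25.75 kHz, appears at 25 kHz.
Distinct values: {16.5 kHz, 19.5 kHz, 25 kHz} → 3.

3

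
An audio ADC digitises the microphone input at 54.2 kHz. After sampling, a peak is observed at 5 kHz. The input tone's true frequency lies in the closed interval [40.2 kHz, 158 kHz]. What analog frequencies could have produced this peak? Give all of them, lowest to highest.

49.2 kHz, 59.2 kHz, 103.4 kHz, 113.4 kHz, 157.6 kHz

Frequencies that alias to 5 kHz are k·fs ± 5 kHz for integer k ≥ 0.
k=0: 5 kHz.
k=1: 49.2 kHz, 59.2 kHz.
k=2: 103.4 kHz, 113.4 kHz.
k=3: 157.6 kHz, 167.6 kHz.
k=4: 211.8 kHz, 221.8 kHz.
Within [40.2 kHz, 158 kHz]: 49.2 kHz, 59.2 kHz, 103.4 kHz, 113.4 kHz, 157.6 kHz.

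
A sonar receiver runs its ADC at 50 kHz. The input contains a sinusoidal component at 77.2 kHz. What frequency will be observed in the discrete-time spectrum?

22.8 kHz

77.2 kHz mod fs = 27.2 kHz.
27.2 kHz > fs/2 = 25 kHz, folds to fs − 27.2 kHz = 22.8 kHz.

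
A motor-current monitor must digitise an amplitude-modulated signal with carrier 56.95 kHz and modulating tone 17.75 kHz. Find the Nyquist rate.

AM sidebands sit at fc ± fm = 39.2 kHz and 74.7 kHz.
Highest-frequency component: 74.7 kHz.
Nyquist rate = 2 × 74.7 kHz = 149.4 kHz.

149.4 kHz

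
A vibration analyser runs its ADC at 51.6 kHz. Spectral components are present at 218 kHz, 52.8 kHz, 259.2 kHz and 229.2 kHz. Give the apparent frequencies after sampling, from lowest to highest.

fs/2 = 25.8 kHz.
218 kHz mod fs = 11.6 kHz.
11.6 kHz ≤ fs/2 = 25.8 kHz, appears at 11.6 kHz.
52.8 kHz mod fs = 1.2 kHz.
1.2 kHz ≤ fs/2 = 25.8 kHz, appears at 1.2 kHz.
259.2 kHz mod fs = 1.2 kHz.
1.2 kHz ≤ fs/2 = 25.8 kHz, appears at 1.2 kHz.
229.2 kHz mod fs = 22.8 kHz.
22.8 kHz ≤ fs/2 = 25.8 kHz, appears at 22.8 kHz.
Distinct values: {1.2 kHz, 11.6 kHz, 22.8 kHz}.

1.2 kHz, 11.6 kHz, 22.8 kHz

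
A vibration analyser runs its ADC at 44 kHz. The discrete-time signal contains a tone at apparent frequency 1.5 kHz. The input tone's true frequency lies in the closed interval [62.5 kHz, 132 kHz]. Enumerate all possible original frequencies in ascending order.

Frequencies that alias to 1.5 kHz are k·fs ± 1.5 kHz for integer k ≥ 0.
k=0: 1.5 kHz.
k=1: 42.5 kHz, 45.5 kHz.
k=2: 86.5 kHz, 89.5 kHz.
k=3: 130.5 kHz, 133.5 kHz.
k=4: 174.5 kHz, 177.5 kHz.
Within [62.5 kHz, 132 kHz]: 86.5 kHz, 89.5 kHz, 130.5 kHz.

86.5 kHz, 89.5 kHz, 130.5 kHz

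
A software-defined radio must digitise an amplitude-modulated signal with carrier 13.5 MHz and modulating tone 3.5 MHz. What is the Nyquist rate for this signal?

AM sidebands sit at fc ± fm = 10 MHz and 17 MHz.
Highest-frequency component: 17 MHz.
Nyquist rate = 2 × 17 MHz = 34 MHz.

34 MHz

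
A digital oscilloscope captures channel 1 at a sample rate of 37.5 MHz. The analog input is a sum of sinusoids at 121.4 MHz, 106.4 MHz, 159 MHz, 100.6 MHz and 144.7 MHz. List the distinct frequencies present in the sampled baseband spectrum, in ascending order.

5.3 MHz, 6.1 MHz, 8.9 MHz, 9 MHz, 11.9 MHz

fs/2 = 18.75 MHz.
121.4 MHz mod fs = 8.9 MHz.
8.9 MHz ≤ fs/2 = 18.75 MHz, appears at 8.9 MHz.
106.4 MHz mod fs = 31.4 MHz.
31.4 MHz > fs/2 = 18.75 MHz, folds to fs − 31.4 MHz = 6.1 MHz.
159 MHz mod fs = 9 MHz.
9 MHz ≤ fs/2 = 18.75 MHz, appears at 9 MHz.
100.6 MHz mod fs = 25.6 MHz.
25.6 MHz > fs/2 = 18.75 MHz, folds to fs − 25.6 MHz = 11.9 MHz.
144.7 MHz mod fs = 32.2 MHz.
32.2 MHz > fs/2 = 18.75 MHz, folds to fs − 32.2 MHz = 5.3 MHz.
Distinct values: {5.3 MHz, 6.1 MHz, 8.9 MHz, 9 MHz, 11.9 MHz}.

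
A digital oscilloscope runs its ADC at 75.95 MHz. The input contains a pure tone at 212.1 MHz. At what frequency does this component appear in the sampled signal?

15.75 MHz

212.1 MHz mod fs = 60.2 MHz.
60.2 MHz > fs/2 = 37.975 MHz, folds to fs − 60.2 MHz = 15.75 MHz.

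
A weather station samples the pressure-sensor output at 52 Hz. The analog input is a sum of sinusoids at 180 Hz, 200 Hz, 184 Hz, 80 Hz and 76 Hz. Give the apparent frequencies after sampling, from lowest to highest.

fs/2 = 26 Hz.
180 Hz mod fs = 24 Hz.
24 Hz ≤ fs/2 = 26 Hz, appears at 24 Hz.
200 Hz mod fs = 44 Hz.
44 Hz > fs/2 = 26 Hz, folds to fs − 44 Hz = 8 Hz.
184 Hz mod fs = 28 Hz.
28 Hz > fs/2 = 26 Hz, folds to fs − 28 Hz = 24 Hz.
80 Hz mod fs = 28 Hz.
28 Hz > fs/2 = 26 Hz, folds to fs − 28 Hz = 24 Hz.
76 Hz mod fs = 24 Hz.
24 Hz ≤ fs/2 = 26 Hz, appears at 24 Hz.
Distinct values: {8 Hz, 24 Hz}.

8 Hz, 24 Hz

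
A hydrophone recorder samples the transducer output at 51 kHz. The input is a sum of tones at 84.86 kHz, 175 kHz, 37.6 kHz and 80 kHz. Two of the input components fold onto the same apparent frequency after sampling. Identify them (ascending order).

fs/2 = 25.5 kHz.
84.86 kHz mod fs = 33.86 kHz.
33.86 kHz > fs/2 = 25.5 kHz, folds to fs − 33.86 kHz = 17.14 kHz.
175 kHz mod fs = 22 kHz.
22 kHz ≤ fs/2 = 25.5 kHz, appears at 22 kHz.
37.6 kHz > fs/2 = 25.5 kHz, folds to fs − 37.6 kHz = 13.4 kHz.
80 kHz mod fs = 29 kHz.
29 kHz > fs/2 = 25.5 kHz, folds to fs − 29 kHz = 22 kHz.
80 kHz and 175 kHz both map to 22 kHz.

80 kHz, 175 kHz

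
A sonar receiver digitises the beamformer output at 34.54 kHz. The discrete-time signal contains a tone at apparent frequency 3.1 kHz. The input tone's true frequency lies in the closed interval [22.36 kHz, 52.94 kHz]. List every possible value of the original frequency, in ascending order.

31.44 kHz, 37.64 kHz

Frequencies that alias to 3.1 kHz are k·fs ± 3.1 kHz for integer k ≥ 0.
k=0: 3.1 kHz.
k=1: 31.44 kHz, 37.64 kHz.
k=2: 65.98 kHz, 72.18 kHz.
Within [22.36 kHz, 52.94 kHz]: 31.44 kHz, 37.64 kHz.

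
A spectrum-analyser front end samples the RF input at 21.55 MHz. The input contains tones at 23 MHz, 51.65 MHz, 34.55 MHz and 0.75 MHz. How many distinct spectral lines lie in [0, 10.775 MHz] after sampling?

3

fs/2 = 10.775 MHz.
23 MHz mod fs = 1.45 MHz.
1.45 MHz ≤ fs/2 = 10.775 MHz, appears at 1.45 MHz.
51.65 MHz mod fs = 8.55 MHz.
8.55 MHz ≤ fs/2 = 10.775 MHz, appears at 8.55 MHz.
34.55 MHz mod fs = 13 MHz.
13 MHz > fs/2 = 10.775 MHz, folds to fs − 13 MHz = 8.55 MHz.
0.75 MHz ≤ fs/2 = 10.775 MHz, passes unchanged.
Distinct values: {0.75 MHz, 1.45 MHz, 8.55 MHz} → 3.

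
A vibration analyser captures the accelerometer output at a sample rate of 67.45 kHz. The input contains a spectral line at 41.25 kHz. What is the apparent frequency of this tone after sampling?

41.25 kHz > fs/2 = 33.725 kHz, folds to fs − 41.25 kHz = 26.2 kHz.

26.2 kHz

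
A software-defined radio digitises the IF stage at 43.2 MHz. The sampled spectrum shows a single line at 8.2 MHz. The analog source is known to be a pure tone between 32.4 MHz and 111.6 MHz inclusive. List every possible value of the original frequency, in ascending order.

Frequencies that alias to 8.2 MHz are k·fs ± 8.2 MHz for integer k ≥ 0.
k=0: 8.2 MHz.
k=1: 35 MHz, 51.4 MHz.
k=2: 78.2 MHz, 94.6 MHz.
k=3: 121.4 MHz, 137.8 MHz.
Within [32.4 MHz, 111.6 MHz]: 35 MHz, 51.4 MHz, 78.2 MHz, 94.6 MHz.

35 MHz, 51.4 MHz, 78.2 MHz, 94.6 MHz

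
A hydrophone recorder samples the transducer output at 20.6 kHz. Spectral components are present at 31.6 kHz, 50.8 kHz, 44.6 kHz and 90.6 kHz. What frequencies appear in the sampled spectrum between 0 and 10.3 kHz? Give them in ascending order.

3.4 kHz, 8.2 kHz, 9.6 kHz

fs/2 = 10.3 kHz.
31.6 kHz mod fs = 11 kHz.
11 kHz > fs/2 = 10.3 kHz, folds to fs − 11 kHz = 9.6 kHz.
50.8 kHz mod fs = 9.6 kHz.
9.6 kHz ≤ fs/2 = 10.3 kHz, appears at 9.6 kHz.
44.6 kHz mod fs = 3.4 kHz.
3.4 kHz ≤ fs/2 = 10.3 kHz, appears at 3.4 kHz.
90.6 kHz mod fs = 8.2 kHz.
8.2 kHz ≤ fs/2 = 10.3 kHz, appears at 8.2 kHz.
Distinct values: {3.4 kHz, 8.2 kHz, 9.6 kHz}.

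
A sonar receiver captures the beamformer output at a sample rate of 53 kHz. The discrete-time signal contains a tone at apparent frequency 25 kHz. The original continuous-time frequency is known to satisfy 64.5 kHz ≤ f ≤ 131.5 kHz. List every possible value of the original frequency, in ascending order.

78 kHz, 81 kHz, 131 kHz

Frequencies that alias to 25 kHz are k·fs ± 25 kHz for integer k ≥ 0.
k=0: 25 kHz.
k=1: 28 kHz, 78 kHz.
k=2: 81 kHz, 131 kHz.
k=3: 134 kHz, 184 kHz.
Within [64.5 kHz, 131.5 kHz]: 78 kHz, 81 kHz, 131 kHz.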